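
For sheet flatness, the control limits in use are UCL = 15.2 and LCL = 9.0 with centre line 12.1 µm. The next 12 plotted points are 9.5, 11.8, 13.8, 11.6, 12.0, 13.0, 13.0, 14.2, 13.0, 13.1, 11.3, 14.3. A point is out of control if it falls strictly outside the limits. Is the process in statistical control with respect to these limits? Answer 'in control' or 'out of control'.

All 12 points lie within [9.0, 15.2].

in control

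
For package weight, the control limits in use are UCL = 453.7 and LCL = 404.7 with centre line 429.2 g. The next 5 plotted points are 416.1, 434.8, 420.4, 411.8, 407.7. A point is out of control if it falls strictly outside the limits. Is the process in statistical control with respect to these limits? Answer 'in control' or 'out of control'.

in control

All 5 points lie within [404.7, 453.7].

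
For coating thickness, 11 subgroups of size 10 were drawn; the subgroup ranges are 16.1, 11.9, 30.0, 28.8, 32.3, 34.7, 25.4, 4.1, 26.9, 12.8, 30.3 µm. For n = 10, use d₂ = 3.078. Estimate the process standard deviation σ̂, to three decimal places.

7.481

R̄ = (16.1 + 11.9 + 30.0 + 28.8 + 32.3 + 34.7 + 25.4 + 4.1 + 26.9 + 12.8 + 30.3) / 11 = 23.0273
σ̂ = R̄ / d₂ = 23.0273 / 3.078 = 7.4812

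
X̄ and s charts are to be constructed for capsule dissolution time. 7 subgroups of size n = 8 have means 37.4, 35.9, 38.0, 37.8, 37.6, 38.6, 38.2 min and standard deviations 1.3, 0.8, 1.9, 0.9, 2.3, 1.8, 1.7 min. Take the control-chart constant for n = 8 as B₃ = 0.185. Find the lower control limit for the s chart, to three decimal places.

0.283

s̄ = (1.3 + 0.8 + 1.9 + 0.9 + 2.3 + 1.8 + 1.7) / 7 = 1.5286
LCL_s = B₃·s̄ = 0.185 × 1.5286 = 0.2828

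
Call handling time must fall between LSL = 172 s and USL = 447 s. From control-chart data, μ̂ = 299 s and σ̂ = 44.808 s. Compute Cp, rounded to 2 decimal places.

1.02

Cp = (USL − LSL) / (6σ̂) = (447 − 172) / (6 × 44.808) = 275.0000 / 268.8480 = 1.0229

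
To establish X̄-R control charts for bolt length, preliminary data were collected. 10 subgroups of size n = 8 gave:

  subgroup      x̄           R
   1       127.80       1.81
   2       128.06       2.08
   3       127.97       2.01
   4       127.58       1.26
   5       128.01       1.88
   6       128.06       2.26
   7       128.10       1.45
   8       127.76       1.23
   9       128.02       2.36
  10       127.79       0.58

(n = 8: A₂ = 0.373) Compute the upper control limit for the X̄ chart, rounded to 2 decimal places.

128.55

X̄̄ = (127.80 + 128.06 + 127.97 + 127.58 + 128.01 + 128.06 + 128.10 + 127.76 + 128.02 + 127.79) / 10 = 1279.1500 / 10 = 127.9150
R̄ = (1.81 + 2.08 + 2.01 + 1.26 + 1.88 + 2.26 + 1.45 + 1.23 + 2.36 + 0.58) / 10 = 16.9200 / 10 = 1.6920
UCL = X̄̄ + A₂·R̄ = 127.9150 + 0.373 × 1.6920 = 128.5461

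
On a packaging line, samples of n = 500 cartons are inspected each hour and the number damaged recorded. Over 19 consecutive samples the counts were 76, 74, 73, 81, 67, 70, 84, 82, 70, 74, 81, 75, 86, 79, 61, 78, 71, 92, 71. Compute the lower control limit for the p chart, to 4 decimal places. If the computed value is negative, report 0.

0.1039

p̄ = Σdᵢ / (k·n) = 1445 / (19 × 500) = 0.15211
LCL = p̄ − 3·√(p̄(1−p̄)/n) = 0.15211 − 3 × 0.01606 = 0.10392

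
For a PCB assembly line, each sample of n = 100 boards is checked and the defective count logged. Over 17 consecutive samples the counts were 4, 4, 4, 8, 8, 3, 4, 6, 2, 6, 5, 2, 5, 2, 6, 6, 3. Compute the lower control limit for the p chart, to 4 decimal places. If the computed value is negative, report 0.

p̄ = Σdᵢ / (k·n) = 78 / (17 × 100) = 0.04588
LCL = p̄ − 3·√(p̄(1−p̄)/n) = 0.04588 − 3 × 0.02092 = -0.01689 → 0 (negative, so LCL = 0)

0.0000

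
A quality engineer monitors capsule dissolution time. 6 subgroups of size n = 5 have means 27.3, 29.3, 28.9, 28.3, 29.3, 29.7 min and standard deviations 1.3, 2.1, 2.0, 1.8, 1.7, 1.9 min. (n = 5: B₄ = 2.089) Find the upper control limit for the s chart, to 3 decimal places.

3.760

s̄ = (1.3 + 2.1 + 2.0 + 1.8 + 1.7 + 1.9) / 6 = 1.8000
UCL_s = B₄·s̄ = 2.089 × 1.8000 = 3.7602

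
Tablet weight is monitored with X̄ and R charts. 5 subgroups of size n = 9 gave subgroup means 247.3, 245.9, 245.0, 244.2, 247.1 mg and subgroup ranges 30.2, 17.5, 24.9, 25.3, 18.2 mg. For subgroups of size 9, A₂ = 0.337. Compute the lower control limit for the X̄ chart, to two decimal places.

X̄̄ = (247.3 + 245.9 + 245.0 + 244.2 + 247.1) / 5 = 1229.5000 / 5 = 245.9000
R̄ = (30.2 + 17.5 + 24.9 + 25.3 + 18.2) / 5 = 116.1000 / 5 = 23.2200
LCL = X̄̄ − A₂·R̄ = 245.9000 − 0.337 × 23.2200 = 238.0749

238.07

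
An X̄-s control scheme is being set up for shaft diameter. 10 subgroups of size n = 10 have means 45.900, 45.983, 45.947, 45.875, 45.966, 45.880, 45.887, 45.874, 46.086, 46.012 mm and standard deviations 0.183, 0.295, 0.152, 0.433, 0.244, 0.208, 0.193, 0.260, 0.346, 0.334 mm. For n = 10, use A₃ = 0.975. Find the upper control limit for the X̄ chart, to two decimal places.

X̄̄ = (45.900 + 45.983 + 45.947 + 45.875 + 45.966 + 45.880 + 45.887 + 45.874 + 46.086 + 46.012) / 10 = 45.9410
s̄ = (0.183 + 0.295 + 0.152 + 0.433 + 0.244 + 0.208 + 0.193 + 0.260 + 0.346 + 0.334) / 10 = 0.2648
UCL = X̄̄ + A₃·s̄ = 45.9410 + 0.975 × 0.2648 = 46.1992

46.20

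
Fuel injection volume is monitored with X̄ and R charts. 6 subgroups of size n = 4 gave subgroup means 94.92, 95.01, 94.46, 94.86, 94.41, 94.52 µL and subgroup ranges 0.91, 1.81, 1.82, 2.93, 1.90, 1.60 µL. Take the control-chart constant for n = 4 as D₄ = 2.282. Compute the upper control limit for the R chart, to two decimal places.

R̄ = (0.91 + 1.81 + 1.82 + 2.93 + 1.90 + 1.60) / 6 = 10.9700 / 6 = 1.8283
UCL_R = D₄·R̄ = 2.282 × 1.8283 = 4.1723

4.17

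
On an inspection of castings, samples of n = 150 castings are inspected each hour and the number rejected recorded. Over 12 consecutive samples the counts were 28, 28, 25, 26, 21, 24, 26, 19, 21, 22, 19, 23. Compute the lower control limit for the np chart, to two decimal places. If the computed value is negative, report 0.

10.14

p̄ = Σdᵢ / (k·n) = 282 / (12 × 150) = 0.15667
LCL = np̄ − 3·√(np̄(1−p̄)) = 23.5000 − 3 × 4.4518 = 10.1447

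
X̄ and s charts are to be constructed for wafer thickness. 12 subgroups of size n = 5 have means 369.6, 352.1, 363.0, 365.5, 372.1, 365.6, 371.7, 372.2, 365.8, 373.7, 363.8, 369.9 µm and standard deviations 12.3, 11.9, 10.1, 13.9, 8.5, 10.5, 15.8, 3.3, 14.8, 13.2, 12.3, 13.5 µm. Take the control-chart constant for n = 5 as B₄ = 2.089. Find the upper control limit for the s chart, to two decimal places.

24.39

s̄ = (12.3 + 11.9 + 10.1 + 13.9 + 8.5 + 10.5 + 15.8 + 3.3 + 14.8 + 13.2 + 12.3 + 13.5) / 12 = 11.6750
UCL_s = B₄·s̄ = 2.089 × 11.6750 = 24.3891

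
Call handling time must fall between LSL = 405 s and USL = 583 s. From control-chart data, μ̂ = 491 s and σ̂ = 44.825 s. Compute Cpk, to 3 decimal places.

0.640

Cpu = (USL − μ̂) / (3σ̂) = (583 − 491) / (3 × 44.825) = 0.6841; Cpl = (μ̂ − LSL) / (3σ̂) = (491 − 405) / (3 × 44.825) = 0.6395; Cpk = min(Cpu, Cpl) = 0.6395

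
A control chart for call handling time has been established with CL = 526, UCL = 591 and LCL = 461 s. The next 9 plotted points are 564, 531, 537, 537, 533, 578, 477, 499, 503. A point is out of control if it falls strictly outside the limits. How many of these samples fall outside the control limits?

All 9 points lie within [461, 591].

0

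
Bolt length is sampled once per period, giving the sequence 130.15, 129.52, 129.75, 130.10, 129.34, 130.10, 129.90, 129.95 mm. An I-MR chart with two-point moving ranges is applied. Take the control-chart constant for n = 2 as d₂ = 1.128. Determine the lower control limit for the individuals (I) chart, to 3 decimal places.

128.719

X̄ = (130.15 + 129.52 + 129.75 + 130.10 + 129.34 + 130.10 + 129.90 + 129.95) / 8 = 129.8512
Moving ranges: 0.63, 0.23, 0.35, 0.76, 0.76, 0.20, 0.05; M̄R̄ = 2.9800 / 7 = 0.4257
LCL = X̄ − 3·M̄R̄/d₂ = 129.8512 − 3 × 0.4257 / 1.128 = 128.7190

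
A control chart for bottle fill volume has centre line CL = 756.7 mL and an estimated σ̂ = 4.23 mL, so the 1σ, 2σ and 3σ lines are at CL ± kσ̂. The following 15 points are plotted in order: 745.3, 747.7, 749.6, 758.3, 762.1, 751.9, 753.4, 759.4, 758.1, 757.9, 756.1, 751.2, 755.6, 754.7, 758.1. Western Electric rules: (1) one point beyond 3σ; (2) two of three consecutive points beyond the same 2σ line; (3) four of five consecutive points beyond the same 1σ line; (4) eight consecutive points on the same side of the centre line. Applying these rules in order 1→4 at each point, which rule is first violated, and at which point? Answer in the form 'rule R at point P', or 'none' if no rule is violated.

rule 2 at point 2

Zone of each point (C = within 1σ̂, B = 1σ̂–2σ̂, A = 2σ̂–3σ̂, * = beyond 3σ̂; sign = side of CL): 1:-A, 2:-A, 3:-B, 4:+C, 5:+B, 6:-B, 7:-C, 8:+C, 9:+C, 10:+C, 11:-C, 12:-B, 13:-C, 14:-C, 15:+C
Rule 2 (two of three consecutive points beyond the same 2σ limit) is satisfied at point 2.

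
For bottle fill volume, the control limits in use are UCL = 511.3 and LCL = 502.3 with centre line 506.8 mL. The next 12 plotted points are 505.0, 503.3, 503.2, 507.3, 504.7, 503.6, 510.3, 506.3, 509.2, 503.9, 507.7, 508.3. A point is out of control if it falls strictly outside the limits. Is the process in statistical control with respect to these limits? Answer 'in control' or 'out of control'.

in control

All 12 points lie within [502.3, 511.3].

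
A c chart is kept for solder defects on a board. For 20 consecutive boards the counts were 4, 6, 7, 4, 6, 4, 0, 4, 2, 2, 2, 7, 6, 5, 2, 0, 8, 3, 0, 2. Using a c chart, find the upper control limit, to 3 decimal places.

c̄ = (4 + 6 + 7 + 4 + 6 + 4 + 0 + 4 + 2 + 2 + 2 + 7 + 6 + 5 + 2 + 0 + 8 + 3 + 0 + 2) / 20 = 74 / 20 = 3.7000
UCL = c̄ + 3√c̄ = 3.7000 + 3 × √3.7000 = 3.7000 + 3 × 1.9235 = 9.4706

9.471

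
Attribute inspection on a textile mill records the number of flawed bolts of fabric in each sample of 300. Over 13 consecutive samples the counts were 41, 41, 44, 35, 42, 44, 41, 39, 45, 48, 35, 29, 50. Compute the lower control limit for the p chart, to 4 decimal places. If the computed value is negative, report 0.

0.0774

p̄ = Σdᵢ / (k·n) = 534 / (13 × 300) = 0.13692
LCL = p̄ − 3·√(p̄(1−p̄)/n) = 0.13692 − 3 × 0.01985 = 0.07738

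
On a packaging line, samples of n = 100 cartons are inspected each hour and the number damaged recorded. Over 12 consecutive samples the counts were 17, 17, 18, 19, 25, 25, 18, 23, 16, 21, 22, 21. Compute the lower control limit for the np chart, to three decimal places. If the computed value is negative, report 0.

p̄ = Σdᵢ / (k·n) = 242 / (12 × 100) = 0.20167
LCL = np̄ − 3·√(np̄(1−p̄)) = 20.1667 − 3 × 4.0124 = 8.1293

8.129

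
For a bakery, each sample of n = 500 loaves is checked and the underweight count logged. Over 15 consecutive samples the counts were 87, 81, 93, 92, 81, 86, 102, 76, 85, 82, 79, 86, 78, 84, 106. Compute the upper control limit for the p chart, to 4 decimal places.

p̄ = Σdᵢ / (k·n) = 1298 / (15 × 500) = 0.17307
UCL = p̄ + 3·√(p̄(1−p̄)/n) = 0.17307 + 3 × √(0.17307×0.82693/500) = 0.17307 + 3 × 0.01692 = 0.22382

0.2238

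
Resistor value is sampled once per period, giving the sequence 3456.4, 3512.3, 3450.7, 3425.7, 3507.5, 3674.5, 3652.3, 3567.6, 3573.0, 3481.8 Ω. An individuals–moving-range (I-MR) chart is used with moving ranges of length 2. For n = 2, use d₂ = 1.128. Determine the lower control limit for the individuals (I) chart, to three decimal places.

3354.412

X̄ = (3456.4 + 3512.3 + 3450.7 + 3425.7 + 3507.5 + 3674.5 + 3652.3 + 3567.6 + 3573.0 + 3481.8) / 10 = 3530.1800
Moving ranges: 55.9, 61.6, 25.0, 81.8, 167.0, 22.2, 84.7, 5.4, 91.2; M̄R̄ = 594.8000 / 9 = 66.0889
LCL = X̄ − 3·M̄R̄/d₂ = 3530.1800 − 3 × 66.0889 / 1.128 = 3354.4117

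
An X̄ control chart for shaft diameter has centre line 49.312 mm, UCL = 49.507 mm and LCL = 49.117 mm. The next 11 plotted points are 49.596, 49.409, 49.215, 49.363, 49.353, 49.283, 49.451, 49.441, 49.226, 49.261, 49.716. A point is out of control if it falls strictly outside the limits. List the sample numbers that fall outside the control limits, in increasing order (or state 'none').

Compare each point to [49.117, 49.507]: sample 1 = 49.596 > UCL; sample 11 = 49.716 > UCL.

1, 11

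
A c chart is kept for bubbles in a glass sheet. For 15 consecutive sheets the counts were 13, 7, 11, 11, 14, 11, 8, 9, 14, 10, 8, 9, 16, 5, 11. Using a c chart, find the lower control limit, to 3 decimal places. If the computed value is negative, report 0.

c̄ = (13 + 7 + 11 + 11 + 14 + 11 + 8 + 9 + 14 + 10 + 8 + 9 + 16 + 5 + 11) / 15 = 157 / 15 = 10.4667
LCL = c̄ − 3√c̄ = 10.4667 − 3 × 3.2352 = 0.7610

0.761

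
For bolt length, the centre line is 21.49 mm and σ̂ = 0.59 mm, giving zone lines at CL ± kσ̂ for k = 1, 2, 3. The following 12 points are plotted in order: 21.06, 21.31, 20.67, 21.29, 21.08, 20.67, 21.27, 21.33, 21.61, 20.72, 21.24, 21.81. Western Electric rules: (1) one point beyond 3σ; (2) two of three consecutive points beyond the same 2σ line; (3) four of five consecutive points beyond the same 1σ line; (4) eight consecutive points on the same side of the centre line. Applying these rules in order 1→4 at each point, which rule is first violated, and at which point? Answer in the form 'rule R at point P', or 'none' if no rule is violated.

rule 4 at point 8

Zone of each point (C = within 1σ̂, B = 1σ̂–2σ̂, A = 2σ̂–3σ̂, * = beyond 3σ̂; sign = side of CL): 1:-C, 2:-C, 3:-B, 4:-C, 5:-C, 6:-B, 7:-C, 8:-C, 9:+C, 10:-B, 11:-C, 12:+C
Rule 4 (eight consecutive points on the same side of the centre line) is satisfied at point 8.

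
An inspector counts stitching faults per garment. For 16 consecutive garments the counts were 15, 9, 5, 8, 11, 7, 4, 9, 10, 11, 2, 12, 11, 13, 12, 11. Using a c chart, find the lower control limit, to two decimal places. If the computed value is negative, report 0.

0.19

c̄ = (15 + 9 + 5 + 8 + 11 + 7 + 4 + 9 + 10 + 11 + 2 + 12 + 11 + 13 + 12 + 11) / 16 = 150 / 16 = 9.3750
LCL = c̄ − 3√c̄ = 9.3750 − 3 × 3.0619 = 0.1894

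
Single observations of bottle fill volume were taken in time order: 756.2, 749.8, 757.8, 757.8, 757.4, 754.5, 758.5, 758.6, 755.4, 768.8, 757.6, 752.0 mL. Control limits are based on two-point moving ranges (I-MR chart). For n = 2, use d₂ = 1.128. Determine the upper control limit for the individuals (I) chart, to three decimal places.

X̄ = (756.2 + 749.8 + 757.8 + 757.8 + 757.4 + 754.5 + 758.5 + 758.6 + 755.4 + 768.8 + 757.6 + 752.0) / 12 = 757.0333
Moving ranges: 6.4, 8.0, 0.0, 0.4, 2.9, 4.0, 0.1, 3.2, 13.4, 11.2, 5.6; M̄R̄ = 55.2000 / 11 = 5.0182
UCL = X̄ + 3·M̄R̄/d₂ = 757.0333 + 3 × 5.0182 / 1.128 = 770.3796

770.380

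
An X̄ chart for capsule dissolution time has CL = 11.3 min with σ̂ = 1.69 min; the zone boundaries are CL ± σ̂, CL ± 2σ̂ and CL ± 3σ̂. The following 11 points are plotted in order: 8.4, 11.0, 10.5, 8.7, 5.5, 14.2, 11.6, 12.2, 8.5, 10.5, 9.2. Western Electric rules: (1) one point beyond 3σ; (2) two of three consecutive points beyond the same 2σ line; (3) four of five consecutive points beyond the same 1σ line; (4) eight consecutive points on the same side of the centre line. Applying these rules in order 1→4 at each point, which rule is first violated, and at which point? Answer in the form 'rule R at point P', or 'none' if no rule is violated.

Zone of each point (C = within 1σ̂, B = 1σ̂–2σ̂, A = 2σ̂–3σ̂, * = beyond 3σ̂; sign = side of CL): 1:-B, 2:-C, 3:-C, 4:-B, 5:-*, 6:+B, 7:+C, 8:+C, 9:-B, 10:-C, 11:-B
Rule 1 (one point beyond the 3σ limits) is satisfied at point 5.

rule 1 at point 5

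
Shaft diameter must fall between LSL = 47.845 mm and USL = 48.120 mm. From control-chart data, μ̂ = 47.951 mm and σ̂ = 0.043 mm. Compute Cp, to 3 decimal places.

1.066

Cp = (USL − LSL) / (6σ̂) = (48.120 − 47.845) / (6 × 0.043) = 0.2750 / 0.2580 = 1.0659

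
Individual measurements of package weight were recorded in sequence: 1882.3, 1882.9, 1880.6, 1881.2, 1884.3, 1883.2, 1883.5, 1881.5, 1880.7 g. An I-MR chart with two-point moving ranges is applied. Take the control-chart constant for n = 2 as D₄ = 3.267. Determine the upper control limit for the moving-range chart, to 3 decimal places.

4.410

Moving ranges: 0.6, 2.3, 0.6, 3.1, 1.1, 0.3, 2.0, 0.8; M̄R̄ = 10.8000 / 8 = 1.3500
UCL_MR = D₄·M̄R̄ = 3.267 × 1.3500 = 4.4104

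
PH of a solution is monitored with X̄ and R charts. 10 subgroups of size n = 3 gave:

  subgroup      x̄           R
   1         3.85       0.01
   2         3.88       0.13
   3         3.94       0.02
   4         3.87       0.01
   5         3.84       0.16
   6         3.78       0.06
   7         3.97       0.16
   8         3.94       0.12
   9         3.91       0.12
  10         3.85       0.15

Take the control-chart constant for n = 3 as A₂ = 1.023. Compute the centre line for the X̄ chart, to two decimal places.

3.88

X̄̄ = (3.85 + 3.88 + 3.94 + 3.87 + 3.84 + 3.78 + 3.97 + 3.94 + 3.91 + 3.85) / 10 = 38.8300 / 10 = 3.8830
CL = X̄̄ = 3.8830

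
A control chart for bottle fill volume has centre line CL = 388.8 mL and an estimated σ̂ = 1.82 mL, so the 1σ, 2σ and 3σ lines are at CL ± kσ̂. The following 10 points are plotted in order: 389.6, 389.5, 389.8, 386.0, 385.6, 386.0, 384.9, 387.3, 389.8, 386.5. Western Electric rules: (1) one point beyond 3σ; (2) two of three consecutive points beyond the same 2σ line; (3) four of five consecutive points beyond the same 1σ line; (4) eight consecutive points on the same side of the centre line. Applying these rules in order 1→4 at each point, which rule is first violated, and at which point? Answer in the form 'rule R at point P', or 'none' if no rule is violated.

rule 3 at point 7

Zone of each point (C = within 1σ̂, B = 1σ̂–2σ̂, A = 2σ̂–3σ̂, * = beyond 3σ̂; sign = side of CL): 1:+C, 2:+C, 3:+C, 4:-B, 5:-B, 6:-B, 7:-A, 8:-C, 9:+C, 10:-B
Rule 3 (four of five consecutive points beyond the same 1σ limit) is satisfied at point 7.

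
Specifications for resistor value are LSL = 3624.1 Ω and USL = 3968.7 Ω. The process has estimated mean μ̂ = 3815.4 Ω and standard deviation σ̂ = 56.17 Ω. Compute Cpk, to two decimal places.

Cpu = (USL − μ̂) / (3σ̂) = (3968.7 − 3815.4) / (3 × 56.17) = 0.9097; Cpl = (μ̂ − LSL) / (3σ̂) = (3815.4 − 3624.1) / (3 × 56.17) = 1.1352; Cpk = min(Cpu, Cpl) = 0.9097

0.91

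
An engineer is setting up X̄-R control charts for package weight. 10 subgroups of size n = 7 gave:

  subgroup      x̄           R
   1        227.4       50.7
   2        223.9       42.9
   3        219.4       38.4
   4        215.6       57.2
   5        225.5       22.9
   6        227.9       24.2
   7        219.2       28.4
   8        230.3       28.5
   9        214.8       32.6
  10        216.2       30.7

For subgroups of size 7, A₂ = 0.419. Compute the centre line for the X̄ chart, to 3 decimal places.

X̄̄ = (227.4 + 223.9 + 219.4 + 215.6 + 225.5 + 227.9 + 219.2 + 230.3 + 214.8 + 216.2) / 10 = 2220.2000 / 10 = 222.0200
CL = X̄̄ = 222.0200

222.020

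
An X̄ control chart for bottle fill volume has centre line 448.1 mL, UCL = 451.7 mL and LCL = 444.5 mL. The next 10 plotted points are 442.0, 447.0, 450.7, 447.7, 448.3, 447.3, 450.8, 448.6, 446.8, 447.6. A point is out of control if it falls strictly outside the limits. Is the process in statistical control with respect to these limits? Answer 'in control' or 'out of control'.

out of control

Compare each point to [444.5, 451.7]: sample 1 = 442.0 < LCL.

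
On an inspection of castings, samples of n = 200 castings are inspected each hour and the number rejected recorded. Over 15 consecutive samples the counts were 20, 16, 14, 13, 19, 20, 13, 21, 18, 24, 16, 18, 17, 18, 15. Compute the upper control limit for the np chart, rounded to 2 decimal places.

p̄ = Σdᵢ / (k·n) = 262 / (15 × 200) = 0.08733
UCL = np̄ + 3·√(np̄(1−p̄)) = 17.4667 + 3 × √(17.4667×0.91267) = 17.4667 + 3 × 3.9926 = 29.4446

29.44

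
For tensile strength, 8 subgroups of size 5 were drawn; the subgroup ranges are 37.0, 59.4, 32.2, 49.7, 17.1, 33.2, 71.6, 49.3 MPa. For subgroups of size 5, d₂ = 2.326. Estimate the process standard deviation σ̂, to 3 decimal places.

R̄ = (37.0 + 59.4 + 32.2 + 49.7 + 17.1 + 33.2 + 71.6 + 49.3) / 8 = 43.6875
σ̂ = R̄ / d₂ = 43.6875 / 2.326 = 18.7822

18.782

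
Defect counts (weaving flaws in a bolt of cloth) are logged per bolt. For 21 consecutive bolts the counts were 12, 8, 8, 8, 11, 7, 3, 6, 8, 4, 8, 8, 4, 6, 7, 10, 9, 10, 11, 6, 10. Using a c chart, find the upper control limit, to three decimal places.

c̄ = (12 + 8 + 8 + 8 + 11 + 7 + 3 + 6 + 8 + 4 + 8 + 8 + 4 + 6 + 7 + 10 + 9 + 10 + 11 + 6 + 10) / 21 = 164 / 21 = 7.8095
UCL = c̄ + 3√c̄ = 7.8095 + 3 × √7.8095 = 7.8095 + 3 × 2.7946 = 16.1932

16.193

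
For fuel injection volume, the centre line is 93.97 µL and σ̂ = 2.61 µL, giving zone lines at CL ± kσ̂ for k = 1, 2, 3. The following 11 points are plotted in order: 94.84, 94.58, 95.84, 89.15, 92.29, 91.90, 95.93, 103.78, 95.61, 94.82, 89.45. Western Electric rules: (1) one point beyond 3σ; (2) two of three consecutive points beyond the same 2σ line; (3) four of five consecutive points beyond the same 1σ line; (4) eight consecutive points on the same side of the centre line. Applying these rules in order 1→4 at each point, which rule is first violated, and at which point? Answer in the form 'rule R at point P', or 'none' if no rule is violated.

Zone of each point (C = within 1σ̂, B = 1σ̂–2σ̂, A = 2σ̂–3σ̂, * = beyond 3σ̂; sign = side of CL): 1:+C, 2:+C, 3:+C, 4:-B, 5:-C, 6:-C, 7:+C, 8:+*, 9:+C, 10:+C, 11:-B
Rule 1 (one point beyond the 3σ limits) is satisfied at point 8.

rule 1 at point 8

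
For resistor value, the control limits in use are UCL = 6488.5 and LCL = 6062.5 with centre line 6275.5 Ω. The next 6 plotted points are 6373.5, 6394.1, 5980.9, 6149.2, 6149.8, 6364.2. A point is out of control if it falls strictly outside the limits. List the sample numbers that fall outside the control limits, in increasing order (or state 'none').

Compare each point to [6062.5, 6488.5]: sample 3 = 5980.9 < LCL.

3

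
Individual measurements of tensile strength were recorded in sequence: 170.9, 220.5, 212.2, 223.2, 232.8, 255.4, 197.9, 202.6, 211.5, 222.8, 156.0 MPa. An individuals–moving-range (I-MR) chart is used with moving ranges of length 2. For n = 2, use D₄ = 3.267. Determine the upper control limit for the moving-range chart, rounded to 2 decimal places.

81.77

Moving ranges: 49.6, 8.3, 11.0, 9.6, 22.6, 57.5, 4.7, 8.9, 11.3, 66.8; M̄R̄ = 250.3000 / 10 = 25.0300
UCL_MR = D₄·M̄R̄ = 3.267 × 25.0300 = 81.7730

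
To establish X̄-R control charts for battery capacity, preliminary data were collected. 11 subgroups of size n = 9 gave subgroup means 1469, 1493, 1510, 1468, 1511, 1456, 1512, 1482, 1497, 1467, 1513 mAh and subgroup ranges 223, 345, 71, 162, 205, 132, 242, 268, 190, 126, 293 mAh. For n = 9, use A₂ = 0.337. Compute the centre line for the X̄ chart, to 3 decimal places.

1488.909

X̄̄ = (1469 + 1493 + 1510 + 1468 + 1511 + 1456 + 1512 + 1482 + 1497 + 1467 + 1513) / 11 = 16378.0000 / 11 = 1488.9091
CL = X̄̄ = 1488.9091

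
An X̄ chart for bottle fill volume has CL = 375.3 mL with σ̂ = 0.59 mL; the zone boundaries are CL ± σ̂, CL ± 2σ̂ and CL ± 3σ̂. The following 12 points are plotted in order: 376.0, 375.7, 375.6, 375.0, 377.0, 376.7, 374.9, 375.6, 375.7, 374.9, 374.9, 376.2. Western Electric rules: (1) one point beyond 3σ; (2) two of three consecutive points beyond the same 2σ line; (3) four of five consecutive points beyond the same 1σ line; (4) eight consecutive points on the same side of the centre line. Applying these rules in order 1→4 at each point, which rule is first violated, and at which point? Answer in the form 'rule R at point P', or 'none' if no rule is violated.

Zone of each point (C = within 1σ̂, B = 1σ̂–2σ̂, A = 2σ̂–3σ̂, * = beyond 3σ̂; sign = side of CL): 1:+B, 2:+C, 3:+C, 4:-C, 5:+A, 6:+A, 7:-C, 8:+C, 9:+C, 10:-C, 11:-C, 12:+B
Rule 2 (two of three consecutive points beyond the same 2σ limit) is satisfied at point 6.

rule 2 at point 6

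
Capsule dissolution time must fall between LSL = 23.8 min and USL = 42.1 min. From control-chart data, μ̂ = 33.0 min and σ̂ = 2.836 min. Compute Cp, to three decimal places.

1.075

Cp = (USL − LSL) / (6σ̂) = (42.1 − 23.8) / (6 × 2.836) = 18.3000 / 17.0160 = 1.0755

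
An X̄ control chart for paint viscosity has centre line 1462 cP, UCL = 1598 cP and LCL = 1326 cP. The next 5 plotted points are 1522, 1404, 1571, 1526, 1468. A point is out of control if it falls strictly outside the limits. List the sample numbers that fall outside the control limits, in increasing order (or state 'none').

All 5 points lie within [1326, 1598].

none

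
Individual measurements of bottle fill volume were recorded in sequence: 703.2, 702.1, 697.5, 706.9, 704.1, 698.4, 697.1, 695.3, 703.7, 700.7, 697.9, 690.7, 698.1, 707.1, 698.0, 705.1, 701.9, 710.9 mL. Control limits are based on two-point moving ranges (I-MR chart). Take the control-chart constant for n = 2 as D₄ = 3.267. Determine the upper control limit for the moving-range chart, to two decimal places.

17.85

Moving ranges: 1.1, 4.6, 9.4, 2.8, 5.7, 1.3, 1.8, 8.4, 3.0, 2.8, 7.2, 7.4, 9.0, 9.1, 7.1, 3.2, 9.0; M̄R̄ = 92.9000 / 17 = 5.4647
UCL_MR = D₄·M̄R̄ = 3.267 × 5.4647 = 17.8532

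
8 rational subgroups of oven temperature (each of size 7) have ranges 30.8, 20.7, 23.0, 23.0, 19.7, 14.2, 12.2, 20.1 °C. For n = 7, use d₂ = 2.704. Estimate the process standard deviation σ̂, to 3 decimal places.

R̄ = (30.8 + 20.7 + 23.0 + 23.0 + 19.7 + 14.2 + 12.2 + 20.1) / 8 = 20.4625
σ̂ = R̄ / d₂ = 20.4625 / 2.704 = 7.5675

7.567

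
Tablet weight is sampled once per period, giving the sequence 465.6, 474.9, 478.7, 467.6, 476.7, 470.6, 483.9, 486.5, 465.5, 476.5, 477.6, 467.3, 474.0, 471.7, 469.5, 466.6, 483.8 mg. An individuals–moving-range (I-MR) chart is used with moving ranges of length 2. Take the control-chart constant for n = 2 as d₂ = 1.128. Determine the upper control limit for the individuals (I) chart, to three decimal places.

X̄ = (465.6 + 474.9 + 478.7 + 467.6 + 476.7 + 470.6 + 483.9 + 486.5 + 465.5 + 476.5 + 477.6 + 467.3 + 474.0 + 471.7 + 469.5 + 466.6 + 483.8) / 17 = 473.9412
Moving ranges: 9.3, 3.8, 11.1, 9.1, 6.1, 13.3, 2.6, 21.0, 11.0, 1.1, 10.3, 6.7, 2.3, 2.2, 2.9, 17.2; M̄R̄ = 130.0000 / 16 = 8.1250
UCL = X̄ + 3·M̄R̄/d₂ = 473.9412 + 3 × 8.1250 / 1.128 = 495.5502

495.550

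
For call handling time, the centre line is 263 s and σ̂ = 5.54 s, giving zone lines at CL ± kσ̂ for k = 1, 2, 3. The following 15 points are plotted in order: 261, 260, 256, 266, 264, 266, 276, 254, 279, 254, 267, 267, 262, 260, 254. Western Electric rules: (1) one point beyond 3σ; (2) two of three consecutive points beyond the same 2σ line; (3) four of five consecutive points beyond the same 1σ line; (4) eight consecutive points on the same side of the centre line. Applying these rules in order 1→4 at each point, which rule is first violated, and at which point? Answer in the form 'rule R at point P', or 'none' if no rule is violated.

rule 2 at point 9

Zone of each point (C = within 1σ̂, B = 1σ̂–2σ̂, A = 2σ̂–3σ̂, * = beyond 3σ̂; sign = side of CL): 1:-C, 2:-C, 3:-B, 4:+C, 5:+C, 6:+C, 7:+A, 8:-B, 9:+A, 10:-B, 11:+C, 12:+C, 13:-C, 14:-C, 15:-B
Rule 2 (two of three consecutive points beyond the same 2σ limit) is satisfied at point 9.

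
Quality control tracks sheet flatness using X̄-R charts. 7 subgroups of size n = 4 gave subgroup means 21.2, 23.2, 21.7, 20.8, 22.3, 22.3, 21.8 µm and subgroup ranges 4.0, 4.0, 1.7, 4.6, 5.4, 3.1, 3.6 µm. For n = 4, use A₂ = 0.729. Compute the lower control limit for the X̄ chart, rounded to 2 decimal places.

19.15

X̄̄ = (21.2 + 23.2 + 21.7 + 20.8 + 22.3 + 22.3 + 21.8) / 7 = 153.3000 / 7 = 21.9000
R̄ = (4.0 + 4.0 + 1.7 + 4.6 + 5.4 + 3.1 + 3.6) / 7 = 26.4000 / 7 = 3.7714
LCL = X̄̄ − A₂·R̄ = 21.9000 − 0.729 × 3.7714 = 19.1506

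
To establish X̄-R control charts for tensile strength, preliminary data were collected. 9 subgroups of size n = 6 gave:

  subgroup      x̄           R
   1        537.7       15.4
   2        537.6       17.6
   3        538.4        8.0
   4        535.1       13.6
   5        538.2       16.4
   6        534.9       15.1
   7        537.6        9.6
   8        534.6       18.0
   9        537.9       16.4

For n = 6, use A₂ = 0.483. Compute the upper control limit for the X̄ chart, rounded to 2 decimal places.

X̄̄ = (537.7 + 537.6 + 538.4 + 535.1 + 538.2 + 534.9 + 537.6 + 534.6 + 537.9) / 9 = 4832.0000 / 9 = 536.8889
R̄ = (15.4 + 17.6 + 8.0 + 13.6 + 16.4 + 15.1 + 9.6 + 18.0 + 16.4) / 9 = 130.1000 / 9 = 14.4556
UCL = X̄̄ + A₂·R̄ = 536.8889 + 0.483 × 14.4556 = 543.8709

543.87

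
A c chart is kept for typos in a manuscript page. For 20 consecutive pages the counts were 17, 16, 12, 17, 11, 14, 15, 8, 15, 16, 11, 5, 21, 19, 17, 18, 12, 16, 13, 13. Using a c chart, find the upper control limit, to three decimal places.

25.645

c̄ = (17 + 16 + 12 + 17 + 11 + 14 + 15 + 8 + 15 + 16 + 11 + 5 + 21 + 19 + 17 + 18 + 12 + 16 + 13 + 13) / 20 = 286 / 20 = 14.3000
UCL = c̄ + 3√c̄ = 14.3000 + 3 × √14.3000 = 14.3000 + 3 × 3.7815 = 25.6446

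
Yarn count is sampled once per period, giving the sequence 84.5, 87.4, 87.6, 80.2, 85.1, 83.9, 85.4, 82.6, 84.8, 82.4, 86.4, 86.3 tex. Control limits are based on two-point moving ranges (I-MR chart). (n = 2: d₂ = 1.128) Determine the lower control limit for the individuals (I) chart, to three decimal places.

X̄ = (84.5 + 87.4 + 87.6 + 80.2 + 85.1 + 83.9 + 85.4 + 82.6 + 84.8 + 82.4 + 86.4 + 86.3) / 12 = 84.7167
Moving ranges: 2.9, 0.2, 7.4, 4.9, 1.2, 1.5, 2.8, 2.2, 2.4, 4.0, 0.1; M̄R̄ = 29.6000 / 11 = 2.6909
LCL = X̄ − 3·M̄R̄/d₂ = 84.7167 − 3 × 2.6909 / 1.128 = 77.5600

77.560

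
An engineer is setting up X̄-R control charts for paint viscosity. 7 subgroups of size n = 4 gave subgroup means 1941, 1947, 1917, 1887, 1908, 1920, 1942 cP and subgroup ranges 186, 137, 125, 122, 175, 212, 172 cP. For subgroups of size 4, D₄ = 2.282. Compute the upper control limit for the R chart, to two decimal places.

R̄ = (186 + 137 + 125 + 122 + 175 + 212 + 172) / 7 = 1129.0000 / 7 = 161.2857
UCL_R = D₄·R̄ = 2.282 × 161.2857 = 368.0540

368.05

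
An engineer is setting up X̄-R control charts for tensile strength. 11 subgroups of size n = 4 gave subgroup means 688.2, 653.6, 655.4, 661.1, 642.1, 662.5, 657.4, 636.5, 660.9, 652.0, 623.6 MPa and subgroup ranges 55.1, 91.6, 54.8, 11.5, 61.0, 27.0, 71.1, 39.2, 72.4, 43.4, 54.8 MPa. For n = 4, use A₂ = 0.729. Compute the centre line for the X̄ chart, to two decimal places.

X̄̄ = (688.2 + 653.6 + 655.4 + 661.1 + 642.1 + 662.5 + 657.4 + 636.5 + 660.9 + 652.0 + 623.6) / 11 = 7193.3000 / 11 = 653.9364
CL = X̄̄ = 653.9364

653.94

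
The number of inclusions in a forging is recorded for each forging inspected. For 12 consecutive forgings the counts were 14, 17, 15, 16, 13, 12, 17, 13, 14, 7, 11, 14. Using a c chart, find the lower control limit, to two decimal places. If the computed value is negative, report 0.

2.53

c̄ = (14 + 17 + 15 + 16 + 13 + 12 + 17 + 13 + 14 + 7 + 11 + 14) / 12 = 163 / 12 = 13.5833
LCL = c̄ − 3√c̄ = 13.5833 − 3 × 3.6856 = 2.5267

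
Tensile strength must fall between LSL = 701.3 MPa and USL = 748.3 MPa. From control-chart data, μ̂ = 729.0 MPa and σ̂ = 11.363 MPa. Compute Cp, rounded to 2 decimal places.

0.69

Cp = (USL − LSL) / (6σ̂) = (748.3 − 701.3) / (6 × 11.363) = 47.0000 / 68.1780 = 0.6894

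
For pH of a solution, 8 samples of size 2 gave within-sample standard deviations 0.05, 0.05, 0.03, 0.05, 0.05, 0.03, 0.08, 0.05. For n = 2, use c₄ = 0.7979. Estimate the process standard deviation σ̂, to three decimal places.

0.061

s̄ = (0.05 + 0.05 + 0.03 + 0.05 + 0.05 + 0.03 + 0.08 + 0.05) / 8 = 0.0488
σ̂ = s̄ / c₄ = 0.0488 / 0.7979 = 0.0611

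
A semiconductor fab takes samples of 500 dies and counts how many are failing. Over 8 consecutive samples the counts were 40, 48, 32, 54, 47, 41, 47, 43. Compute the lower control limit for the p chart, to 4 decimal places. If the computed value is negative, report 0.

0.0500

p̄ = Σdᵢ / (k·n) = 352 / (8 × 500) = 0.08800
LCL = p̄ − 3·√(p̄(1−p̄)/n) = 0.08800 − 3 × 0.01267 = 0.04999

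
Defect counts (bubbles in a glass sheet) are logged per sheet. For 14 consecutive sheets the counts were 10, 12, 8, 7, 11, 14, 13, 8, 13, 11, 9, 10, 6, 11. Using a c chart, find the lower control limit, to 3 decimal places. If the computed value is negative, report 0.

0.626

c̄ = (10 + 12 + 8 + 7 + 11 + 14 + 13 + 8 + 13 + 11 + 9 + 10 + 6 + 11) / 14 = 143 / 14 = 10.2143
LCL = c̄ − 3√c̄ = 10.2143 − 3 × 3.1960 = 0.6263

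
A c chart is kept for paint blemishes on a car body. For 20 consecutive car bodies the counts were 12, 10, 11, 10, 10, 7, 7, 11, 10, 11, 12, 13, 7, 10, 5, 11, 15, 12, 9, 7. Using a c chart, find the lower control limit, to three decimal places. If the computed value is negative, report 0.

0.513

c̄ = (12 + 10 + 11 + 10 + 10 + 7 + 7 + 11 + 10 + 11 + 12 + 13 + 7 + 10 + 5 + 11 + 15 + 12 + 9 + 7) / 20 = 200 / 20 = 10.0000
LCL = c̄ − 3√c̄ = 10.0000 − 3 × 3.1623 = 0.5132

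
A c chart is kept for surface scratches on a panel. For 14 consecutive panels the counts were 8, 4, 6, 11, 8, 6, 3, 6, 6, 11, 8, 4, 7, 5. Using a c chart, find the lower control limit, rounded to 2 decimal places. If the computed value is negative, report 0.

c̄ = (8 + 4 + 6 + 11 + 8 + 6 + 3 + 6 + 6 + 11 + 8 + 4 + 7 + 5) / 14 = 93 / 14 = 6.6429
LCL = c̄ − 3√c̄ = 6.6429 − 3 × 2.5774 = -1.0893 → 0 (cannot be negative)

0.00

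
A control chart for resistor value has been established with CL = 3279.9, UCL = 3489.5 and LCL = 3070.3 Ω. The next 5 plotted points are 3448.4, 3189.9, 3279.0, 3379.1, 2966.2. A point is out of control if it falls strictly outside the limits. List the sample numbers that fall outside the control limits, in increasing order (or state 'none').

Compare each point to [3070.3, 3489.5]: sample 5 = 2966.2 < LCL.

5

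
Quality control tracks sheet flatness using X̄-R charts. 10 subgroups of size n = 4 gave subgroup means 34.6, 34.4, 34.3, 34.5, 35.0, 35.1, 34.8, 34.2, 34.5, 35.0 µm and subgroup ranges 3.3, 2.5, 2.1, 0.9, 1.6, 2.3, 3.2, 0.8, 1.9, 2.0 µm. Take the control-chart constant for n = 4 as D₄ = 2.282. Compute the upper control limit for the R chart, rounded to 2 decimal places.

R̄ = (3.3 + 2.5 + 2.1 + 0.9 + 1.6 + 2.3 + 3.2 + 0.8 + 1.9 + 2.0) / 10 = 20.6000 / 10 = 2.0600
UCL_R = D₄·R̄ = 2.282 × 2.0600 = 4.7009

4.70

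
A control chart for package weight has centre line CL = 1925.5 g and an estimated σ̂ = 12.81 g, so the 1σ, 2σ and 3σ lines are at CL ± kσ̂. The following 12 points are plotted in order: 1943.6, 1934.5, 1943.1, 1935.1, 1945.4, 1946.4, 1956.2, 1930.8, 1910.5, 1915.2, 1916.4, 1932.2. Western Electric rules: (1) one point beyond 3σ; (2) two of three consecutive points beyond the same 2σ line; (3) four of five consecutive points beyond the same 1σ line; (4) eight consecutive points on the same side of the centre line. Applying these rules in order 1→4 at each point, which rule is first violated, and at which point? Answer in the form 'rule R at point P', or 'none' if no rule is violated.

Zone of each point (C = within 1σ̂, B = 1σ̂–2σ̂, A = 2σ̂–3σ̂, * = beyond 3σ̂; sign = side of CL): 1:+B, 2:+C, 3:+B, 4:+C, 5:+B, 6:+B, 7:+A, 8:+C, 9:-B, 10:-C, 11:-C, 12:+C
Rule 3 (four of five consecutive points beyond the same 1σ limit) is satisfied at point 7.

rule 3 at point 7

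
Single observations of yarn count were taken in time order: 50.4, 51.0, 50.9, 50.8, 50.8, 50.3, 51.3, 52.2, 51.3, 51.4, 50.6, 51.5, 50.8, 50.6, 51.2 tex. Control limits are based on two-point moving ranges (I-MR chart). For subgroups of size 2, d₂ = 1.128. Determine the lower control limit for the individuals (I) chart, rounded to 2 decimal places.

49.60

X̄ = (50.4 + 51.0 + 50.9 + 50.8 + 50.8 + 50.3 + 51.3 + 52.2 + 51.3 + 51.4 + 50.6 + 51.5 + 50.8 + 50.6 + 51.2) / 15 = 51.0067
Moving ranges: 0.6, 0.1, 0.1, 0.0, 0.5, 1.0, 0.9, 0.9, 0.1, 0.8, 0.9, 0.7, 0.2, 0.6; M̄R̄ = 7.4000 / 14 = 0.5286
LCL = X̄ − 3·M̄R̄/d₂ = 51.0067 − 3 × 0.5286 / 1.128 = 49.6009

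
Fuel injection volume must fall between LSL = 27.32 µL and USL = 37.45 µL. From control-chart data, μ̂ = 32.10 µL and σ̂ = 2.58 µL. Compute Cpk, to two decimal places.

0.62

Cpu = (USL − μ̂) / (3σ̂) = (37.45 − 32.10) / (3 × 2.58) = 0.6912; Cpl = (μ̂ − LSL) / (3σ̂) = (32.10 − 27.32) / (3 × 2.58) = 0.6176; Cpk = min(Cpu, Cpl) = 0.6176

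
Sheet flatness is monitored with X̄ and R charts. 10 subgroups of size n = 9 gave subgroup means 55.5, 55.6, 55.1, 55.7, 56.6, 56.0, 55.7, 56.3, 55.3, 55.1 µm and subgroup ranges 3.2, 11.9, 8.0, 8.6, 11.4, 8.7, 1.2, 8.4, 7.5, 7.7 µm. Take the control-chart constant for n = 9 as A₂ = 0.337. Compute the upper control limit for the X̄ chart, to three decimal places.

58.271

X̄̄ = (55.5 + 55.6 + 55.1 + 55.7 + 56.6 + 56.0 + 55.7 + 56.3 + 55.3 + 55.1) / 10 = 556.9000 / 10 = 55.6900
R̄ = (3.2 + 11.9 + 8.0 + 8.6 + 11.4 + 8.7 + 1.2 + 8.4 + 7.5 + 7.7) / 10 = 76.6000 / 10 = 7.6600
UCL = X̄̄ + A₂·R̄ = 55.6900 + 0.337 × 7.6600 = 58.2714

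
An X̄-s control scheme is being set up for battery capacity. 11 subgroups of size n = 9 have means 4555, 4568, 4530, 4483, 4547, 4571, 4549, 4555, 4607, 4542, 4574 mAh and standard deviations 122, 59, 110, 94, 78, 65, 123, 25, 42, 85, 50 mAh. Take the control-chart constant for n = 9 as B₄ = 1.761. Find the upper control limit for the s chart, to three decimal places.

136.558

s̄ = (122 + 59 + 110 + 94 + 78 + 65 + 123 + 25 + 42 + 85 + 50) / 11 = 77.5455
UCL_s = B₄·s̄ = 1.761 × 77.5455 = 136.5575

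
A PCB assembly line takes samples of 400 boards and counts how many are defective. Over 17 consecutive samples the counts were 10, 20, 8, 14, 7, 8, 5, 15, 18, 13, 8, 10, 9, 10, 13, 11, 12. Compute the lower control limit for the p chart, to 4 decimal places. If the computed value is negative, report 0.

0.0033

p̄ = Σdᵢ / (k·n) = 191 / (17 × 400) = 0.02809
LCL = p̄ − 3·√(p̄(1−p̄)/n) = 0.02809 − 3 × 0.00826 = 0.00330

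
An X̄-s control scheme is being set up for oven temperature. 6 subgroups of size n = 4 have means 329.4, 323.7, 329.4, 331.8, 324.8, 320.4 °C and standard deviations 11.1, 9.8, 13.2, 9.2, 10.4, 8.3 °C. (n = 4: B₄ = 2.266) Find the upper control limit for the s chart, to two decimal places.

23.42

s̄ = (11.1 + 9.8 + 13.2 + 9.2 + 10.4 + 8.3) / 6 = 10.3333
UCL_s = B₄·s̄ = 2.266 × 10.3333 = 23.4153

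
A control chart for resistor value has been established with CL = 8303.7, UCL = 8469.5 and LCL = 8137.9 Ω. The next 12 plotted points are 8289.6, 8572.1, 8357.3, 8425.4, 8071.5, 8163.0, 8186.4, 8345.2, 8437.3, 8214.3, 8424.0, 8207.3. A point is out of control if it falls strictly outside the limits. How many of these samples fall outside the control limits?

2

Compare each point to [8137.9, 8469.5]: sample 2 = 8572.1 > UCL; sample 5 = 8071.5 < LCL.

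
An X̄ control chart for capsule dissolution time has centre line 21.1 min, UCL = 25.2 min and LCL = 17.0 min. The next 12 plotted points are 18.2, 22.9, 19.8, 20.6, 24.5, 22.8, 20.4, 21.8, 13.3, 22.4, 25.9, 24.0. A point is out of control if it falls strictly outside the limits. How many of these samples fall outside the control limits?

2

Compare each point to [17.0, 25.2]: sample 9 = 13.3 < LCL; sample 11 = 25.9 > UCL.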